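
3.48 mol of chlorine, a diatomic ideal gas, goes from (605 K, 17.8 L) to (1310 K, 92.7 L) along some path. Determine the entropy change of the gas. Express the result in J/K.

Entropy is a state function: ΔS = nC_V ln(T₂/T₁) + nR ln(V₂/V₁), with C_V = 5R/2 = 20.79 J mol⁻¹ K⁻¹ for a diatomic ideal gas.
ΔS = 3.48 × [20.79 × ln(1310/605) + 8.314 × ln(92.7/17.8)] = 104 J/K.

ΔS = 104 J/K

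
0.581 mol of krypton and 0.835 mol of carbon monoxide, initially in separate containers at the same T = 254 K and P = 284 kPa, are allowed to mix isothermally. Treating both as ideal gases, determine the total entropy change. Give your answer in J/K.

ΔS_mix = 7.97 J/K

Mole fractions: x_A = 0.581/1.42 = 0.41, x_B = 0.59.
ΔS_mix = −R(n_A ln x_A + n_B ln x_B) = −8.314 × (0.581 ln 0.41 + 0.835 ln 0.59) = 7.97 J/K.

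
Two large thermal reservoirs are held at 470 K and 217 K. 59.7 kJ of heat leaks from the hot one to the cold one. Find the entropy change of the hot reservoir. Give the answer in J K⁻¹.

The hot reservoir loses heat Q, so ΔS_hot = −Q/T_H = −59700/470 = -127 J/K.

ΔS_hot = -127 J/K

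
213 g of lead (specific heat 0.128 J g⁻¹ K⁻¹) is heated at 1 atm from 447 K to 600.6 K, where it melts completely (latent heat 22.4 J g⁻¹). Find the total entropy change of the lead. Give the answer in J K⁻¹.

ΔS = 16 J/K

Warming step: ΔS₁ = m c ln(T_tr/T_i) = 213 × 0.128 × ln(600.6/447) = 8.053 J/K.
Phase change: ΔS₂ = +mL/T_tr = 213 × 22.4 / 600.6 = 7.944 J/K.
ΔS_total = (8.053) + (7.944) = 16 J/K.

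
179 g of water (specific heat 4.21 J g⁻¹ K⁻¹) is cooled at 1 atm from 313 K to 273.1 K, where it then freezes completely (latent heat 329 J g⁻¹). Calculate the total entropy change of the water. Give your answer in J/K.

ΔS = -318 J/K

Cooling step: ΔS₁ = m c ln(T_tr/T_i) = 179 × 4.21 × ln(273.1/313) = -102.8 J/K.
Phase change: ΔS₂ = −mL/T_tr = −179 × 329 / 273.1 = -215.6 J/K.
ΔS_total = (-102.8) + (-215.6) = -318 J/K.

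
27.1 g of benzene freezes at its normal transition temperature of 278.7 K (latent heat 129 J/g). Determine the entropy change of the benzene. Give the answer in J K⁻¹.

Heat released by the substance: Q = −mL = −27.1 × 129 = −3495.9 J.
At constant T, ΔS = Q_rev/T = −3495.9 / 278.7 = -12.5 J/K.

ΔS = -12.5 J/K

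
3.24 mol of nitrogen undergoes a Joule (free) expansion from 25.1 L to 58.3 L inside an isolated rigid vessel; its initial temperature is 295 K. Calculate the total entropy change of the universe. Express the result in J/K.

For an ideal gas in free expansion Q = 0 and W = 0, so T is unchanged.
Entropy is a state function; using a reversible isothermal path, ΔS_gas = nR ln(V₂/V₁) = 3.24 × 8.314 × ln(58.3/25.1) = 22.7 J/K.
The insulated surroundings exchange no heat, so ΔS_surr = 0 and ΔS_universe = ΔS_gas.

ΔS_universe = 22.7 J/K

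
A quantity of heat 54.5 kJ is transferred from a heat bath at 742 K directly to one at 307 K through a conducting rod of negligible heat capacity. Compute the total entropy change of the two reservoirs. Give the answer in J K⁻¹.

ΔS_total = 104 J/K

ΔS_hot = −Q/T_H = −54500/742 = -73.45 J/K and ΔS_cold = +Q/T_C = 54500/307 = 177.5 J/K.
ΔS_total = -73.45 + 177.5 = 104 J/K, positive as the second law requires.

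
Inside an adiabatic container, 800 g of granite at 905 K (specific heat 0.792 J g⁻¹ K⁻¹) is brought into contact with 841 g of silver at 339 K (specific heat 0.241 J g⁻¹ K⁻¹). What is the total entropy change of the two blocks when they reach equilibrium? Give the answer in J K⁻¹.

ΔS_total = 61.6 J/K

Energy balance: T_f = (m₁c₁T₁ + m₂c₂T₂)/(m₁c₁ + m₂c₂) = 767.82 K.
ΔS₁ = m₁c₁ ln(T_f/T₁) = 633.6 × ln(767.82/905) = -104.1 J/K.
ΔS₂ = m₂c₂ ln(T_f/T₂) = 202.681 × ln(767.82/339) = 165.7 J/K.
ΔS_total = -104.1 + 165.7 = 61.6 J/K.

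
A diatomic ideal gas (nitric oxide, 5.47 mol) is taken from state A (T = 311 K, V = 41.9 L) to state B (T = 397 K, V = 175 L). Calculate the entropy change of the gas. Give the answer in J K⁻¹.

Entropy is a state function: ΔS = nC_V ln(T₂/T₁) + nR ln(V₂/V₁), with C_V = 5R/2 = 20.79 J mol⁻¹ K⁻¹ for a diatomic ideal gas.
ΔS = 5.47 × [20.79 × ln(397/311) + 8.314 × ln(175/41.9)] = 92.8 J/K.

ΔS = 92.8 J/K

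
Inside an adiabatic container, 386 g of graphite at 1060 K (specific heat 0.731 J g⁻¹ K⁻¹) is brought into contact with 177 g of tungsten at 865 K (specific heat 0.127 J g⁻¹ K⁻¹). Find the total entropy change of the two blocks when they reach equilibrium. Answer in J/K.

Energy balance: T_f = (m₁c₁T₁ + m₂c₂T₂)/(m₁c₁ + m₂c₂) = 1045.6 K.
ΔS₁ = m₁c₁ ln(T_f/T₁) = 282.166 × ln(1045.6/1060) = -3.8564 J/K.
ΔS₂ = m₂c₂ ln(T_f/T₂) = 22.479 × ln(1045.6/865) = 4.2626 J/K.
ΔS_total = -3.8564 + 4.2626 = 0.406 J/K.

ΔS_total = 0.406 J/K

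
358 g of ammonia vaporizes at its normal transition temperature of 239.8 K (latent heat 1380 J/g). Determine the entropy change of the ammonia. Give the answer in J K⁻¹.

ΔS = 2060 J/K

Heat absorbed by the substance: Q = mL = 358 × 1380 = 494040 J.
At constant T, ΔS = Q_rev/T = 494040 / 239.8 = 2060 J/K.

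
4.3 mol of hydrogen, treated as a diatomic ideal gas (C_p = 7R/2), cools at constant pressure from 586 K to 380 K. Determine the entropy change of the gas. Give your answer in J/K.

At constant pressure, ΔS = nC_p ln(T₂/T₁) with C_p = 7R/2 = 29.1 J mol⁻¹ K⁻¹.
ΔS = 4.3 × 29.1 × ln(380/586) = -54.2 J/K.

ΔS = -54.2 J/K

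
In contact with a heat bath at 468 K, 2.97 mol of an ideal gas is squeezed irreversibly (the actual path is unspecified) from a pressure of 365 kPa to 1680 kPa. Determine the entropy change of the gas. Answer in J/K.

ΔS_gas = -37.7 J/K

Entropy is a state function, so ΔS_gas depends only on the end states.
For an isothermal ideal gas ΔS_gas = nR ln(P₁/P₂) = 2.97 × 8.314 × ln(365/1680) = -37.7 J/K.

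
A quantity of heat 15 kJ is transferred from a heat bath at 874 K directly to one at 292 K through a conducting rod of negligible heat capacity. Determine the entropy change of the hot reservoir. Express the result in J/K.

ΔS_hot = -17.2 J/K

The hot reservoir loses heat Q, so ΔS_hot = −Q/T_H = −15000/874 = -17.2 J/K.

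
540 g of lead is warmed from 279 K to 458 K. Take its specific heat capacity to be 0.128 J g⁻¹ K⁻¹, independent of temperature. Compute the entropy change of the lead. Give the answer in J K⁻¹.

ΔS = 34.3 J/K

ΔS = ∫dQ_rev/T = m c ln(T₂/T₁) = 540 × 0.128 × ln(458/279) = 34.3 J/K.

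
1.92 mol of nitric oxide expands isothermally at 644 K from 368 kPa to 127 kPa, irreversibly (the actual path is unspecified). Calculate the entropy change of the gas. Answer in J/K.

Entropy is a state function, so ΔS_gas depends only on the end states.
For an isothermal ideal gas ΔS_gas = nR ln(P₁/P₂) = 1.92 × 8.314 × ln(368/127) = 17 J/K.

ΔS_gas = 17 J/K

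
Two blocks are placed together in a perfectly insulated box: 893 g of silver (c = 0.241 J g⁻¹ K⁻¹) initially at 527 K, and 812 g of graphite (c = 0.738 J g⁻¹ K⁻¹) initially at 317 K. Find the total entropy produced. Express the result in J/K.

ΔS_total = 22 J/K

Energy balance: T_f = (m₁c₁T₁ + m₂c₂T₂)/(m₁c₁ + m₂c₂) = 372.49 K.
ΔS₁ = m₁c₁ ln(T_f/T₁) = 215.213 × ln(372.49/527) = -74.68 J/K.
ΔS₂ = m₂c₂ ln(T_f/T₂) = 599.256 × ln(372.49/317) = 96.66 J/K.
ΔS_total = -74.68 + 96.66 = 22 J/K.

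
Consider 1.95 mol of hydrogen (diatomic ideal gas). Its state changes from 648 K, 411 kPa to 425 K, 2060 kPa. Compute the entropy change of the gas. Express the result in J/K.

ΔS = -50.1 J/K

ΔS = nC_p ln(T₂/T₁) − nR ln(P₂/P₁), with C_p = 7R/2 = 29.1 J mol⁻¹ K⁻¹ for a diatomic ideal gas.
ΔS = 1.95 × [29.1 × ln(425/648) − 8.314 × ln(2060/411)] = -50.1 J/K.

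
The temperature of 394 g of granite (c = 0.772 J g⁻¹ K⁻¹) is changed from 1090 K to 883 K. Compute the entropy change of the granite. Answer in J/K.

ΔS = -64.1 J/K

ΔS = ∫dQ_rev/T = m c ln(T₂/T₁) = 394 × 0.772 × ln(883/1090) = -64.1 J/K.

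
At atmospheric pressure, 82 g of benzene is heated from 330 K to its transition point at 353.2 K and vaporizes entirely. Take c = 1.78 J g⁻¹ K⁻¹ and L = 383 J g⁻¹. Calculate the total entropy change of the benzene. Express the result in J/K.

Warming step: ΔS₁ = m c ln(T_tr/T_i) = 82 × 1.78 × ln(353.2/330) = 9.917 J/K.
Phase change: ΔS₂ = +mL/T_tr = 82 × 383 / 353.2 = 88.92 J/K.
ΔS_total = (9.917) + (88.92) = 98.8 J/K.

ΔS = 98.8 J/K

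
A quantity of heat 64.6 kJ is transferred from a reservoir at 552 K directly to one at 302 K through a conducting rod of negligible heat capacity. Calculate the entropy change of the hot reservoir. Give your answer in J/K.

ΔS_hot = -117 J/K

The hot reservoir loses heat Q, so ΔS_hot = −Q/T_H = −64600/552 = -117 J/K.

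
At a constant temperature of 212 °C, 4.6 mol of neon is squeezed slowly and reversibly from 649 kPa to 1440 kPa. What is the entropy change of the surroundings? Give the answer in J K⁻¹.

For an isothermal ideal gas ΔS_gas = nR ln(P₁/P₂) = 4.6 × 8.314 × ln(649/1440) = -30.5 J/K.
The process is reversible, so ΔS_surr = −ΔS_gas = 30.5 J/K and ΔS_universe = 0.

ΔS_surr = 30.5 J/K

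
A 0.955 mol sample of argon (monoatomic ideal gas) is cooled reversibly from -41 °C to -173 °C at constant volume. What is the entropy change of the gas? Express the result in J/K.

ΔS = -10 J/K

In kelvin: T₁ = 232.15 K, T₂ = 100.15 K. At constant volume, ΔS = nC_V ln(T₂/T₁) with C_V = 3R/2 = 12.47 J mol⁻¹ K⁻¹.
ΔS = 0.955 × 12.47 × ln(100.15/232.15) = -10 J/K.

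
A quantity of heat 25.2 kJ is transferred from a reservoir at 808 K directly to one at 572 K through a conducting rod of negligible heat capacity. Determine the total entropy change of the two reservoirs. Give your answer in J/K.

ΔS_total = 12.9 J/K

ΔS_hot = −Q/T_H = −25200/808 = -31.19 J/K and ΔS_cold = +Q/T_C = 25200/572 = 44.06 J/K.
ΔS_total = -31.19 + 44.06 = 12.9 J/K, positive as the second law requires.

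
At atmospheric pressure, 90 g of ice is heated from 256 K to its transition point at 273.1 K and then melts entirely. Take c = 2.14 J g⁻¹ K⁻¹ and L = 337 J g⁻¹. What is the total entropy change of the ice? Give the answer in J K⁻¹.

ΔS = 124 J/K

Warming step: ΔS₁ = m c ln(T_tr/T_i) = 90 × 2.14 × ln(273.1/256) = 12.45 J/K.
Phase change: ΔS₂ = +mL/T_tr = 90 × 337 / 273.1 = 111.1 J/K.
ΔS_total = (12.45) + (111.1) = 124 J/K.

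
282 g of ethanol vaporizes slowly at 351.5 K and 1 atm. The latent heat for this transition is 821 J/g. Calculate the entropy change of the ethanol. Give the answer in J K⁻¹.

ΔS = 659 J/K

Heat absorbed by the substance: Q = mL = 282 × 821 = 231522 J.
At constant T, ΔS = Q_rev/T = 231522 / 351.5 = 659 J/K.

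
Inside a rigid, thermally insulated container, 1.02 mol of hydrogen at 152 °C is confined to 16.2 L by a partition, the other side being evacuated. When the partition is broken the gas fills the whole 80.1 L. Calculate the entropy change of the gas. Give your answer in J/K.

ΔS_gas = 13.6 J/K

For an ideal gas in free expansion Q = 0 and W = 0, so T is unchanged.
Entropy is a state function; using a reversible isothermal path, ΔS_gas = nR ln(V₂/V₁) = 1.02 × 8.314 × ln(80.1/16.2) = 13.6 J/K.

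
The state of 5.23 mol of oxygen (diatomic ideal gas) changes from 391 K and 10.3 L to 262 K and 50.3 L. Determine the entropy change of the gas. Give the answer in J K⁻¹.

Entropy is a state function: ΔS = nC_V ln(T₂/T₁) + nR ln(V₂/V₁), with C_V = 5R/2 = 20.79 J mol⁻¹ K⁻¹ for a diatomic ideal gas.
ΔS = 5.23 × [20.79 × ln(262/391) + 8.314 × ln(50.3/10.3)] = 25.4 J/K.

ΔS = 25.4 J/K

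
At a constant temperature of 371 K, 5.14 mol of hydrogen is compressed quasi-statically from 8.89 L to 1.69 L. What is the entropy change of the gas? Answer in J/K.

For an isothermal ideal gas ΔS_gas = nR ln(V₂/V₁) = 5.14 × 8.314 × ln(1.69/8.89) = -70.9 J/K.

ΔS_gas = -70.9 J/K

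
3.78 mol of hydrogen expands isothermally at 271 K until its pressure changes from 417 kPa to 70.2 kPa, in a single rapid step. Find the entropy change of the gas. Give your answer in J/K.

ΔS_gas = 56 J/K

Entropy is a state function, so ΔS_gas depends only on the end states.
For an isothermal ideal gas ΔS_gas = nR ln(P₁/P₂) = 3.78 × 8.314 × ln(417/70.2) = 56 J/K.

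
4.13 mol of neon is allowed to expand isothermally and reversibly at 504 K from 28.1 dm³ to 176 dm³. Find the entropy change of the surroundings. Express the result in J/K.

ΔS_surr = -63 J/K

For an isothermal ideal gas ΔS_gas = nR ln(V₂/V₁) = 4.13 × 8.314 × ln(176/28.1) = 63 J/K.
The process is reversible, so ΔS_surr = −ΔS_gas = -63 J/K and ΔS_universe = 0.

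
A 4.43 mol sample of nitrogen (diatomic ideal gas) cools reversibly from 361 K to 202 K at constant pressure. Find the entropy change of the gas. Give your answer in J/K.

At constant pressure, ΔS = nC_p ln(T₂/T₁) with C_p = 7R/2 = 29.1 J mol⁻¹ K⁻¹.
ΔS = 4.43 × 29.1 × ln(202/361) = -74.8 J/K.

ΔS = -74.8 J/K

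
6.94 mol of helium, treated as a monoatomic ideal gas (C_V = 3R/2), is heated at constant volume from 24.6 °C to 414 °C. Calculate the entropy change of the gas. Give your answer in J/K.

ΔS = 72.4 J/K

In kelvin: T₁ = 297.75 K, T₂ = 687.15 K. At constant volume, ΔS = nC_V ln(T₂/T₁) with C_V = 3R/2 = 12.47 J mol⁻¹ K⁻¹.
ΔS = 6.94 × 12.47 × ln(687.15/297.75) = 72.4 J/K.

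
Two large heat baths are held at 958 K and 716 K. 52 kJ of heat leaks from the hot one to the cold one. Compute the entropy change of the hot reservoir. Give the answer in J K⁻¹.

ΔS_hot = -54.3 J/K

The hot reservoir loses heat Q, so ΔS_hot = −Q/T_H = −52000/958 = -54.3 J/K.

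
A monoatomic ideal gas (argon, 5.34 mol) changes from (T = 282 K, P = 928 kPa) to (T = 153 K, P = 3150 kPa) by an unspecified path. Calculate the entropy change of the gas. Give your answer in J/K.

ΔS = nC_p ln(T₂/T₁) − nR ln(P₂/P₁), with C_p = 5R/2 = 20.79 J mol⁻¹ K⁻¹ for a monoatomic ideal gas.
ΔS = 5.34 × [20.79 × ln(153/282) − 8.314 × ln(3150/928)] = -122 J/K.

ΔS = -122 J/K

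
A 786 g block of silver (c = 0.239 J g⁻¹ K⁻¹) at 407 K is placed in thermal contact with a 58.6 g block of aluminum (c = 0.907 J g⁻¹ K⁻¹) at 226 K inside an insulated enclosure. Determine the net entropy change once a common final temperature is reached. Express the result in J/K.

Energy balance: T_f = (m₁c₁T₁ + m₂c₂T₂)/(m₁c₁ + m₂c₂) = 367.08 K.
ΔS₁ = m₁c₁ ln(T_f/T₁) = 187.854 × ln(367.08/407) = -19.39 J/K.
ΔS₂ = m₂c₂ ln(T_f/T₂) = 53.1502 × ln(367.08/226) = 25.78 J/K.
ΔS_total = -19.39 + 25.78 = 6.39 J/K.

ΔS_total = 6.39 J/K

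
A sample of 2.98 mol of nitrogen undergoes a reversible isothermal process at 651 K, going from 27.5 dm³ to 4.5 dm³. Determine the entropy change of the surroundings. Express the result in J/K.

For an isothermal ideal gas ΔS_gas = nR ln(V₂/V₁) = 2.98 × 8.314 × ln(4.5/27.5) = -44.8 J/K.
The process is reversible, so ΔS_surr = −ΔS_gas = 44.8 J/K and ΔS_universe = 0.

ΔS_surr = 44.8 J/K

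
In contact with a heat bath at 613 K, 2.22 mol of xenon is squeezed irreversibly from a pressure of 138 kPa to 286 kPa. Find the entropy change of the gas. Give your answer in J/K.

ΔS_gas = -13.5 J/K

Entropy is a state function, so ΔS_gas depends only on the end states.
For an isothermal ideal gas ΔS_gas = nR ln(P₁/P₂) = 2.22 × 8.314 × ln(138/286) = -13.5 J/K.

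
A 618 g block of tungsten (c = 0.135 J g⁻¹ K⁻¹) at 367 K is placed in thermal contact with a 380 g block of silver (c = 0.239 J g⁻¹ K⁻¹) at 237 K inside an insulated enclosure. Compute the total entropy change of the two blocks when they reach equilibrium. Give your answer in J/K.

ΔS_total = 4.15 J/K

Energy balance: T_f = (m₁c₁T₁ + m₂c₂T₂)/(m₁c₁ + m₂c₂) = 299.24 K.
ΔS₁ = m₁c₁ ln(T_f/T₁) = 83.43 × ln(299.24/367) = -17.03 J/K.
ΔS₂ = m₂c₂ ln(T_f/T₂) = 90.82 × ln(299.24/237) = 21.18 J/K.
ΔS_total = -17.03 + 21.18 = 4.15 J/K.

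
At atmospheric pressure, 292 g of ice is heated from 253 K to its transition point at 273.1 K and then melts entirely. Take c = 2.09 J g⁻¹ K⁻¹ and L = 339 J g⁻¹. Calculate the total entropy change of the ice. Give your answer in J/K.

Warming step: ΔS₁ = m c ln(T_tr/T_i) = 292 × 2.09 × ln(273.1/253) = 46.66 J/K.
Phase change: ΔS₂ = +mL/T_tr = 292 × 339 / 273.1 = 362.5 J/K.
ΔS_total = (46.66) + (362.5) = 409 J/K.

ΔS = 409 J/K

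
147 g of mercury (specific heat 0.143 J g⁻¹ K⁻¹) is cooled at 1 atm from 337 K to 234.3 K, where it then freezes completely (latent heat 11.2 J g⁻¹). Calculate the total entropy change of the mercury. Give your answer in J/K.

Cooling step: ΔS₁ = m c ln(T_tr/T_i) = 147 × 0.143 × ln(234.3/337) = -7.641 J/K.
Phase change: ΔS₂ = −mL/T_tr = −147 × 11.2 / 234.3 = -7.027 J/K.
ΔS_total = (-7.641) + (-7.027) = -14.7 J/K.

ΔS = -14.7 J/K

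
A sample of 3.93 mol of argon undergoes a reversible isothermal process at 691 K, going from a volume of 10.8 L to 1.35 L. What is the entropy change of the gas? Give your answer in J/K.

ΔS_gas = -67.9 J/K

For an isothermal ideal gas ΔS_gas = nR ln(V₂/V₁) = 3.93 × 8.314 × ln(1.35/10.8) = -67.9 J/K.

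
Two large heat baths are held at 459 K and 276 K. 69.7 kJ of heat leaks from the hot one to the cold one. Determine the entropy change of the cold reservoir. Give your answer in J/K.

The cold reservoir gains heat Q, so ΔS_cold = +Q/T_C = 69700/276 = 253 J/K.

ΔS_cold = 253 J/K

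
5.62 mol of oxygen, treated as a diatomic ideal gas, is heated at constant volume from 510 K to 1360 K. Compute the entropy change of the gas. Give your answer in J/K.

At constant volume, ΔS = nC_V ln(T₂/T₁) with C_V = 5R/2 = 20.79 J mol⁻¹ K⁻¹.
ΔS = 5.62 × 20.79 × ln(1360/510) = 115 J/K.

ΔS = 115 J/K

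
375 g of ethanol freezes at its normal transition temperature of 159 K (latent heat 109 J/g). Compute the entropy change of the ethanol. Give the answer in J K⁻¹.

ΔS = -257 J/K

Heat released by the substance: Q = −mL = −375 × 109 = −40875 J.
At constant T, ΔS = Q_rev/T = −40875 / 159 = -257 J/K.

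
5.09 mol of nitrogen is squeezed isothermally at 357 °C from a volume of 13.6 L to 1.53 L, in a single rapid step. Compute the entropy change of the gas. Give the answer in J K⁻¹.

Entropy is a state function, so ΔS_gas depends only on the end states.
For an isothermal ideal gas ΔS_gas = nR ln(V₂/V₁) = 5.09 × 8.314 × ln(1.53/13.6) = -92.5 J/K.

ΔS_gas = -92.5 J/K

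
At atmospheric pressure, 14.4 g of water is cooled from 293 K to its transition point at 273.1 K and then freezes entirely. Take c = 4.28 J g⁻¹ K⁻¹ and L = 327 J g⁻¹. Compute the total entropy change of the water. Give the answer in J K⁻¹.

Cooling step: ΔS₁ = m c ln(T_tr/T_i) = 14.4 × 4.28 × ln(273.1/293) = -4.335 J/K.
Phase change: ΔS₂ = −mL/T_tr = −14.4 × 327 / 273.1 = -17.24 J/K.
ΔS_total = (-4.335) + (-17.24) = -21.6 J/K.

ΔS = -21.6 J/K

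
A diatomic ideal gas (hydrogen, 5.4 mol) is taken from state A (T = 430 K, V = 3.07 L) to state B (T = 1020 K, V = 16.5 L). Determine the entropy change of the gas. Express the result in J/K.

ΔS = 172 J/K

Entropy is a state function: ΔS = nC_V ln(T₂/T₁) + nR ln(V₂/V₁), with C_V = 5R/2 = 20.79 J mol⁻¹ K⁻¹ for a diatomic ideal gas.
ΔS = 5.4 × [20.79 × ln(1020/430) + 8.314 × ln(16.5/3.07)] = 172 J/K.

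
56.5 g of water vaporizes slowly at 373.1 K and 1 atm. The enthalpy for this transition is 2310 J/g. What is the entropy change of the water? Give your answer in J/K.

ΔS = 350 J/K

Heat absorbed by the substance: Q = mL = 56.5 × 2310 = 130515 J.
At constant T, ΔS = Q_rev/T = 130515 / 373.1 = 350 J/K.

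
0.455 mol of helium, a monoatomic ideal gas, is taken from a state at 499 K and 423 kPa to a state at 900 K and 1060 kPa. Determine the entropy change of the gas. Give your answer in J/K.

ΔS = 2.1 J/K

ΔS = nC_p ln(T₂/T₁) − nR ln(P₂/P₁), with C_p = 5R/2 = 20.79 J mol⁻¹ K⁻¹ for a monoatomic ideal gas.
ΔS = 0.455 × [20.79 × ln(900/499) − 8.314 × ln(1060/423)] = 2.1 J/K.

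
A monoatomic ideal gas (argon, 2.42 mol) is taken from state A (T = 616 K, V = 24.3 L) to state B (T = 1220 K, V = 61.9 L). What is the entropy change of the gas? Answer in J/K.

Entropy is a state function: ΔS = nC_V ln(T₂/T₁) + nR ln(V₂/V₁), with C_V = 3R/2 = 12.47 J mol⁻¹ K⁻¹ for a monoatomic ideal gas.
ΔS = 2.42 × [12.47 × ln(1220/616) + 8.314 × ln(61.9/24.3)] = 39.4 J/K.

ΔS = 39.4 J/K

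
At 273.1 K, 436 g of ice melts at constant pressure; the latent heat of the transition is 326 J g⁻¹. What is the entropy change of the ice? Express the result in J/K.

ΔS = 520 J/K

Heat absorbed by the substance: Q = mL = 436 × 326 = 142136 J.
At constant T, ΔS = Q_rev/T = 142136 / 273.1 = 520 J/K.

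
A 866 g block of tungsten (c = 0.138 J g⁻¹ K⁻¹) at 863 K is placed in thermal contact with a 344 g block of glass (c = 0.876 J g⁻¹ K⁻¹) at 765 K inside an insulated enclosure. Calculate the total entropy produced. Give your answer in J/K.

Energy balance: T_f = (m₁c₁T₁ + m₂c₂T₂)/(m₁c₁ + m₂c₂) = 792.83 K.
ΔS₁ = m₁c₁ ln(T_f/T₁) = 119.508 × ln(792.83/863) = -10.135 J/K.
ΔS₂ = m₂c₂ ln(T_f/T₂) = 301.344 × ln(792.83/765) = 10.767 J/K.
ΔS_total = -10.135 + 10.767 = 0.632 J/K.

ΔS_total = 0.632 J/K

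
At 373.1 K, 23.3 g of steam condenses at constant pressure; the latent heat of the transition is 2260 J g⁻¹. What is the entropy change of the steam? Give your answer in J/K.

ΔS = -141 J/K

Heat released by the substance: Q = −mL = −23.3 × 2260 = −52658 J.
At constant T, ΔS = Q_rev/T = −52658 / 373.1 = -141 J/K.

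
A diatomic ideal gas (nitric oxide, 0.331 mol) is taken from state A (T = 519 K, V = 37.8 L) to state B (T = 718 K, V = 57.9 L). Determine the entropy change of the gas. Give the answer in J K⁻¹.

ΔS = 3.41 J/K

Entropy is a state function: ΔS = nC_V ln(T₂/T₁) + nR ln(V₂/V₁), with C_V = 5R/2 = 20.79 J mol⁻¹ K⁻¹ for a diatomic ideal gas.
ΔS = 0.331 × [20.79 × ln(718/519) + 8.314 × ln(57.9/37.8)] = 3.41 J/K.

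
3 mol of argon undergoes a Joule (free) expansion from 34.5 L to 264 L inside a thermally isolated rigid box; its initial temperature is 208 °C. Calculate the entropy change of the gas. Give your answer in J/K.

ΔS_gas = 50.8 J/K

No heat is exchanged and no work is done, so the ideal-gas temperature stays constant.
Entropy is a state function; using a reversible isothermal path, ΔS_gas = nR ln(V₂/V₁) = 3 × 8.314 × ln(264/34.5) = 50.8 J/K.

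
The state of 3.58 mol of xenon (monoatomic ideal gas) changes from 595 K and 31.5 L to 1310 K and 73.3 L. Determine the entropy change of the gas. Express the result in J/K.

ΔS = 60.4 J/K

Entropy is a state function: ΔS = nC_V ln(T₂/T₁) + nR ln(V₂/V₁), with C_V = 3R/2 = 12.47 J mol⁻¹ K⁻¹ for a monoatomic ideal gas.
ΔS = 3.58 × [12.47 × ln(1310/595) + 8.314 × ln(73.3/31.5)] = 60.4 J/K.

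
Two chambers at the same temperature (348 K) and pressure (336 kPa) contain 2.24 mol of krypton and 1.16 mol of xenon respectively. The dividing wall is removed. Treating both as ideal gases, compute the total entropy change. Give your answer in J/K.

Mole fractions: x_A = 2.24/3.4 = 0.659, x_B = 0.341.
ΔS_mix = −R(n_A ln x_A + n_B ln x_B) = −8.314 × (2.24 ln 0.659 + 1.16 ln 0.341) = 18.1 J/K.

ΔS_mix = 18.1 J/K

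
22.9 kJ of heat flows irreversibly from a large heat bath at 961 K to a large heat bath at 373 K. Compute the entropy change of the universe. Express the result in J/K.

ΔS_total = 37.6 J/K

ΔS_hot = −Q/T_H = −22900/961 = -23.83 J/K and ΔS_cold = +Q/T_C = 22900/373 = 61.39 J/K.
ΔS_total = -23.83 + 61.39 = 37.6 J/K, positive as the second law requires.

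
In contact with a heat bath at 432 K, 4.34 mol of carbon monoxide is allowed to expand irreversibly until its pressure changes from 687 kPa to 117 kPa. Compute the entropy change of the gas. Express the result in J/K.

ΔS_gas = 63.9 J/K

Entropy is a state function, so ΔS_gas depends only on the end states.
For an isothermal ideal gas ΔS_gas = nR ln(P₁/P₂) = 4.34 × 8.314 × ln(687/117) = 63.9 J/K.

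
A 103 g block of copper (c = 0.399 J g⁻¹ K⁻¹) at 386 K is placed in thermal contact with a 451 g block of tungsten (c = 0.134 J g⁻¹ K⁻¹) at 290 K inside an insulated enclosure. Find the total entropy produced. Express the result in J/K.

ΔS_total = 1.02 J/K

Energy balance: T_f = (m₁c₁T₁ + m₂c₂T₂)/(m₁c₁ + m₂c₂) = 328.86 K.
ΔS₁ = m₁c₁ ln(T_f/T₁) = 41.097 × ln(328.86/386) = -6.584 J/K.
ΔS₂ = m₂c₂ ln(T_f/T₂) = 60.434 × ln(328.86/290) = 7.599 J/K.
ΔS_total = -6.584 + 7.599 = 1.02 J/K.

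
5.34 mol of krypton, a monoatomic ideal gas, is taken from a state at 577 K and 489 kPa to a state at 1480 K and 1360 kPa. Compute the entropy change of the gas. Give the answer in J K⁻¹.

ΔS = 59.1 J/K

ΔS = nC_p ln(T₂/T₁) − nR ln(P₂/P₁), with C_p = 5R/2 = 20.79 J mol⁻¹ K⁻¹ for a monoatomic ideal gas.
ΔS = 5.34 × [20.79 × ln(1480/577) − 8.314 × ln(1360/489)] = 59.1 J/K.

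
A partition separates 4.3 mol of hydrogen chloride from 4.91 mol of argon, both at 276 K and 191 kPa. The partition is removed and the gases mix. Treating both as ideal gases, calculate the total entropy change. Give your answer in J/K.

Mole fractions: x_A = 4.3/9.21 = 0.467, x_B = 0.533.
ΔS_mix = −R(n_A ln x_A + n_B ln x_B) = −8.314 × (4.3 ln 0.467 + 4.91 ln 0.533) = 52.9 J/K.

ΔS_mix = 52.9 J/K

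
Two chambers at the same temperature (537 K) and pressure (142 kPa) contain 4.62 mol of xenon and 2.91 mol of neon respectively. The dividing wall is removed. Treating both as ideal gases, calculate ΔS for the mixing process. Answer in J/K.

ΔS_mix = 41.8 J/K

Mole fractions: x_A = 4.62/7.53 = 0.614, x_B = 0.386.
ΔS_mix = −R(n_A ln x_A + n_B ln x_B) = −8.314 × (4.62 ln 0.614 + 2.91 ln 0.386) = 41.8 J/K.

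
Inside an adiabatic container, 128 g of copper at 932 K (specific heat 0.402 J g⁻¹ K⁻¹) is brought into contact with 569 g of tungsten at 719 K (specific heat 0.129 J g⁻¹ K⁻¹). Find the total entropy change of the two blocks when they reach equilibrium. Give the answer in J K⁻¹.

ΔS_total = 1.03 J/K

Energy balance: T_f = (m₁c₁T₁ + m₂c₂T₂)/(m₁c₁ + m₂c₂) = 806.78 K.
ΔS₁ = m₁c₁ ln(T_f/T₁) = 51.456 × ln(806.78/932) = -7.424 J/K.
ΔS₂ = m₂c₂ ln(T_f/T₂) = 73.401 × ln(806.78/719) = 8.455 J/K.
ΔS_total = -7.424 + 8.455 = 1.03 J/K.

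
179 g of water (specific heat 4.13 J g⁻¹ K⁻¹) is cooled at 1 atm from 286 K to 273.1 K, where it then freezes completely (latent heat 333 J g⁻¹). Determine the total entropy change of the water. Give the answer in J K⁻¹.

ΔS = -252 J/K

Cooling step: ΔS₁ = m c ln(T_tr/T_i) = 179 × 4.13 × ln(273.1/286) = -34.12 J/K.
Phase change: ΔS₂ = −mL/T_tr = −179 × 333 / 273.1 = -218.3 J/K.
ΔS_total = (-34.12) + (-218.3) = -252 J/K.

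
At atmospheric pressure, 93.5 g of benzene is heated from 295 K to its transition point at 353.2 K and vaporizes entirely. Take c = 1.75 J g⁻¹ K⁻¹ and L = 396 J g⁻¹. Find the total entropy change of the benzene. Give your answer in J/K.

ΔS = 134 J/K

Warming step: ΔS₁ = m c ln(T_tr/T_i) = 93.5 × 1.75 × ln(353.2/295) = 29.46 J/K.
Phase change: ΔS₂ = +mL/T_tr = 93.5 × 396 / 353.2 = 104.8 J/K.
ΔS_total = (29.46) + (104.8) = 134 J/K.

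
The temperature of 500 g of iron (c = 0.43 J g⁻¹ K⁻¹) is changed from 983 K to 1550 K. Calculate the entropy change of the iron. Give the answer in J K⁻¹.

ΔS = ∫dQ_rev/T = m c ln(T₂/T₁) = 500 × 0.43 × ln(1550/983) = 97.9 J/K.

ΔS = 97.9 J/K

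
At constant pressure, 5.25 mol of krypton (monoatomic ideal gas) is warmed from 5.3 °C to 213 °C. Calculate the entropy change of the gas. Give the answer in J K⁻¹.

In kelvin: T₁ = 278.45 K, T₂ = 486.15 K. At constant pressure, ΔS = nC_p ln(T₂/T₁) with C_p = 5R/2 = 20.79 J mol⁻¹ K⁻¹.
ΔS = 5.25 × 20.79 × ln(486.15/278.45) = 60.8 J/K.

ΔS = 60.8 J/K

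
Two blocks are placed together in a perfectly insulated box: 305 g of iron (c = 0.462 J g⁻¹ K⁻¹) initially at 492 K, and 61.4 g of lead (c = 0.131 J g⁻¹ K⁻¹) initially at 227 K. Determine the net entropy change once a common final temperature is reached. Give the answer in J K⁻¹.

Energy balance: T_f = (m₁c₁T₁ + m₂c₂T₂)/(m₁c₁ + m₂c₂) = 477.69 K.
ΔS₁ = m₁c₁ ln(T_f/T₁) = 140.91 × ln(477.69/492) = -4.159 J/K.
ΔS₂ = m₂c₂ ln(T_f/T₂) = 8.0434 × ln(477.69/227) = 5.984 J/K.
ΔS_total = -4.159 + 5.984 = 1.83 J/K.

ΔS_total = 1.83 J/K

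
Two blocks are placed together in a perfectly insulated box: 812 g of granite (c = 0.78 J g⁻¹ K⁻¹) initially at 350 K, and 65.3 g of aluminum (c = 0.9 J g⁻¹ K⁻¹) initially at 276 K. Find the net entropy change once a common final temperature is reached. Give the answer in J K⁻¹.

Energy balance: T_f = (m₁c₁T₁ + m₂c₂T₂)/(m₁c₁ + m₂c₂) = 343.72 K.
ΔS₁ = m₁c₁ ln(T_f/T₁) = 633.36 × ln(343.72/350) = -11.474 J/K.
ΔS₂ = m₂c₂ ln(T_f/T₂) = 58.77 × ln(343.72/276) = 12.895 J/K.
ΔS_total = -11.474 + 12.895 = 1.42 J/K.

ΔS_total = 1.42 J/K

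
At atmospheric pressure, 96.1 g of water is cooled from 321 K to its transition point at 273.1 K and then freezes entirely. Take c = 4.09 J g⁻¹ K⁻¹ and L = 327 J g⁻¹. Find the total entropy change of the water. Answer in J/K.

ΔS = -179 J/K

Cooling step: ΔS₁ = m c ln(T_tr/T_i) = 96.1 × 4.09 × ln(273.1/321) = -63.52 J/K.
Phase change: ΔS₂ = −mL/T_tr = −96.1 × 327 / 273.1 = -115.1 J/K.
ΔS_total = (-63.52) + (-115.1) = -179 J/K.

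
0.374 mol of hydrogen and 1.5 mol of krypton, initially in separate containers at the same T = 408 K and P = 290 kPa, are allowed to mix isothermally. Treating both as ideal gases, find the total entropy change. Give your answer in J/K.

Mole fractions: x_A = 0.374/1.87 = 0.2, x_B = 0.8.
ΔS_mix = −R(n_A ln x_A + n_B ln x_B) = −8.314 × (0.374 ln 0.2 + 1.5 ln 0.8) = 7.79 J/K.

ΔS_mix = 7.79 J/K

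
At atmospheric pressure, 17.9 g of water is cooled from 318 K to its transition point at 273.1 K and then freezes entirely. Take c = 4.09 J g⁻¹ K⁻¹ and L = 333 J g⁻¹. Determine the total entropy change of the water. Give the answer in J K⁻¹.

Cooling step: ΔS₁ = m c ln(T_tr/T_i) = 17.9 × 4.09 × ln(273.1/318) = -11.14 J/K.
Phase change: ΔS₂ = −mL/T_tr = −17.9 × 333 / 273.1 = -21.83 J/K.
ΔS_total = (-11.14) + (-21.83) = -33 J/K.

ΔS = -33 J/K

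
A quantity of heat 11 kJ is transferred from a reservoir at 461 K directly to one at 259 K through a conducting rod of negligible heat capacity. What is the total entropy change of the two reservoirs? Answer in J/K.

ΔS_total = 18.6 J/K

ΔS_hot = −Q/T_H = −11000/461 = -23.86 J/K and ΔS_cold = +Q/T_C = 11000/259 = 42.47 J/K.
ΔS_total = -23.86 + 42.47 = 18.6 J/K, positive as the second law requires.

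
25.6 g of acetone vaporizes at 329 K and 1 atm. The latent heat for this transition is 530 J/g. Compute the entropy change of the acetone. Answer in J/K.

ΔS = 41.2 J/K

Heat absorbed by the substance: Q = mL = 25.6 × 530 = 13568 J.
At constant T, ΔS = Q_rev/T = 13568 / 329 = 41.2 J/K.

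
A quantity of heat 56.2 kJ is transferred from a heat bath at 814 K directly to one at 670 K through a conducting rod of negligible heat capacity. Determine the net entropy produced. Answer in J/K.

ΔS_hot = −Q/T_H = −56200/814 = -69.04 J/K and ΔS_cold = +Q/T_C = 56200/670 = 83.88 J/K.
ΔS_total = -69.04 + 83.88 = 14.8 J/K, positive as the second law requires.

ΔS_total = 14.8 J/K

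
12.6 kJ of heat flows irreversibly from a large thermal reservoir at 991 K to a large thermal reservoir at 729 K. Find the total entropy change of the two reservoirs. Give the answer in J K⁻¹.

ΔS_hot = −Q/T_H = −12600/991 = -12.71 J/K and ΔS_cold = +Q/T_C = 12600/729 = 17.28 J/K.
ΔS_total = -12.71 + 17.28 = 4.57 J/K, positive as the second law requires.

ΔS_total = 4.57 J/K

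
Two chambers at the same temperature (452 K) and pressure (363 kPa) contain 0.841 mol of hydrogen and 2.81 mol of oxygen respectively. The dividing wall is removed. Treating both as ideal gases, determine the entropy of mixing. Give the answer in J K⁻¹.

Mole fractions: x_A = 0.841/3.65 = 0.23, x_B = 0.77.
ΔS_mix = −R(n_A ln x_A + n_B ln x_B) = −8.314 × (0.841 ln 0.23 + 2.81 ln 0.77) = 16.4 J/K.

ΔS_mix = 16.4 J/K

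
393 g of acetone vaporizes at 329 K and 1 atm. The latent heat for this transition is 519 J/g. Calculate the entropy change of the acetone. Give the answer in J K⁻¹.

Heat absorbed by the substance: Q = mL = 393 × 519 = 203967 J.
At constant T, ΔS = Q_rev/T = 203967 / 329 = 620 J/K.

ΔS = 620 J/K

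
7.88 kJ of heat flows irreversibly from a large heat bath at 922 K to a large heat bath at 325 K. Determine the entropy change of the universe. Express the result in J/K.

ΔS_hot = −Q/T_H = −7880/922 = -8.547 J/K and ΔS_cold = +Q/T_C = 7880/325 = 24.25 J/K.
ΔS_total = -8.547 + 24.25 = 15.7 J/K, positive as the second law requires.

ΔS_total = 15.7 J/K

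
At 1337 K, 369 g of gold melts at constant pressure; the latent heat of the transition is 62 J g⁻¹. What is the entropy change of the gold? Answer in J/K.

ΔS = 17.1 J/K

Heat absorbed by the substance: Q = mL = 369 × 62 = 22878 J.
At constant T, ΔS = Q_rev/T = 22878 / 1337 = 17.1 J/K.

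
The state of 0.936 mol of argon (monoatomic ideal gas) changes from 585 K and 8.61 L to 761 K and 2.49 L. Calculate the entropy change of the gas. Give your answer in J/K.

ΔS = -6.58 J/K

Entropy is a state function: ΔS = nC_V ln(T₂/T₁) + nR ln(V₂/V₁), with C_V = 3R/2 = 12.47 J mol⁻¹ K⁻¹ for a monoatomic ideal gas.
ΔS = 0.936 × [12.47 × ln(761/585) + 8.314 × ln(2.49/8.61)] = -6.58 J/K.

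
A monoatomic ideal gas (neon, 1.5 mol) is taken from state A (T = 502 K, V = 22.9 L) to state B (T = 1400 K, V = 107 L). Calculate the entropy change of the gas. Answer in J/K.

ΔS = 38.4 J/K

Entropy is a state function: ΔS = nC_V ln(T₂/T₁) + nR ln(V₂/V₁), with C_V = 3R/2 = 12.47 J mol⁻¹ K⁻¹ for a monoatomic ideal gas.
ΔS = 1.5 × [12.47 × ln(1400/502) + 8.314 × ln(107/22.9)] = 38.4 J/K.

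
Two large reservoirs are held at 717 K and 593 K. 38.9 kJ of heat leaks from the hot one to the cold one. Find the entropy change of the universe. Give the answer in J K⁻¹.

ΔS_hot = −Q/T_H = −38900/717 = -54.25 J/K and ΔS_cold = +Q/T_C = 38900/593 = 65.6 J/K.
ΔS_total = -54.25 + 65.6 = 11.3 J/K, positive as the second law requires.

ΔS_total = 11.3 J/K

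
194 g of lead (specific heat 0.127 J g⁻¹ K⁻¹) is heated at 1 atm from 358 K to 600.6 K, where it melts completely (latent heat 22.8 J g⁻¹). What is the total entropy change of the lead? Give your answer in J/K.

Warming step: ΔS₁ = m c ln(T_tr/T_i) = 194 × 0.127 × ln(600.6/358) = 12.75 J/K.
Phase change: ΔS₂ = +mL/T_tr = 194 × 22.8 / 600.6 = 7.365 J/K.
ΔS_total = (12.75) + (7.365) = 20.1 J/K.

ΔS = 20.1 J/K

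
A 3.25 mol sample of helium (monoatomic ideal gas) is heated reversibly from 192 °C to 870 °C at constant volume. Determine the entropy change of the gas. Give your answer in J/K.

ΔS = 36.4 J/K

In kelvin: T₁ = 465.15 K, T₂ = 1143.15 K. At constant volume, ΔS = nC_V ln(T₂/T₁) with C_V = 3R/2 = 12.47 J mol⁻¹ K⁻¹.
ΔS = 3.25 × 12.47 × ln(1143.15/465.15) = 36.4 J/K.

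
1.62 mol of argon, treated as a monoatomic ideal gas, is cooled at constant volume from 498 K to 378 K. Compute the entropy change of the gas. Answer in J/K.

ΔS = -5.57 J/K

At constant volume, ΔS = nC_V ln(T₂/T₁) with C_V = 3R/2 = 12.47 J mol⁻¹ K⁻¹.
ΔS = 1.62 × 12.47 × ln(378/498) = -5.57 J/K.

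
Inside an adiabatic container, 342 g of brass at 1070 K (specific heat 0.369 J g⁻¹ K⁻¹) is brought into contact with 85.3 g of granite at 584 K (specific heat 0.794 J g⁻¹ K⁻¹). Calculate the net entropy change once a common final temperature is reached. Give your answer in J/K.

ΔS_total = 7.51 J/K

Energy balance: T_f = (m₁c₁T₁ + m₂c₂T₂)/(m₁c₁ + m₂c₂) = 900.27 K.
ΔS₁ = m₁c₁ ln(T_f/T₁) = 126.198 × ln(900.27/1070) = -21.8 J/K.
ΔS₂ = m₂c₂ ln(T_f/T₂) = 67.7282 × ln(900.27/584) = 29.31 J/K.
ΔS_total = -21.8 + 29.31 = 7.51 J/K.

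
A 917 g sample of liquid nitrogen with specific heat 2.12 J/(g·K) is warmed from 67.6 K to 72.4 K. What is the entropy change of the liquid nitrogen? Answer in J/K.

ΔS = 133 J/K

ΔS = ∫dQ_rev/T = m c ln(T₂/T₁) = 917 × 2.12 × ln(72.4/67.6) = 133 J/K.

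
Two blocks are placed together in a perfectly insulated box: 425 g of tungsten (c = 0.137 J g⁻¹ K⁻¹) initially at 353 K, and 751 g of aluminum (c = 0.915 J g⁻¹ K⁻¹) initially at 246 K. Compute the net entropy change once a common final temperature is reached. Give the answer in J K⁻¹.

ΔS_total = 3.88 J/K

Energy balance: T_f = (m₁c₁T₁ + m₂c₂T₂)/(m₁c₁ + m₂c₂) = 254.36 K.
ΔS₁ = m₁c₁ ln(T_f/T₁) = 58.225 × ln(254.36/353) = -19.08 J/K.
ΔS₂ = m₂c₂ ln(T_f/T₂) = 687.165 × ln(254.36/246) = 22.96 J/K.
ΔS_total = -19.08 + 22.96 = 3.88 J/K.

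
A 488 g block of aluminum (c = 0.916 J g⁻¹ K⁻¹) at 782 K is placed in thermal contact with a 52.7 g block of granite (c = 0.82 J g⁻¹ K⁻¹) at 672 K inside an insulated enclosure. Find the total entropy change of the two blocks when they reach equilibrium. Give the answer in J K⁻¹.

Energy balance: T_f = (m₁c₁T₁ + m₂c₂T₂)/(m₁c₁ + m₂c₂) = 772.3 K.
ΔS₁ = m₁c₁ ln(T_f/T₁) = 447.008 × ln(772.3/782) = -5.5775 J/K.
ΔS₂ = m₂c₂ ln(T_f/T₂) = 43.214 × ln(772.3/672) = 6.0119 J/K.
ΔS_total = -5.5775 + 6.0119 = 0.434 J/K.

ΔS_total = 0.434 J/K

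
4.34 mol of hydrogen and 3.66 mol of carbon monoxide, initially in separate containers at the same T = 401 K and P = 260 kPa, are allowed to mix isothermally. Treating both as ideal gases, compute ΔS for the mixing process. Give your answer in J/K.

Mole fractions: x_A = 4.34/8 = 0.542, x_B = 0.458.
ΔS_mix = −R(n_A ln x_A + n_B ln x_B) = −8.314 × (4.34 ln 0.542 + 3.66 ln 0.458) = 45.9 J/K.

ΔS_mix = 45.9 J/K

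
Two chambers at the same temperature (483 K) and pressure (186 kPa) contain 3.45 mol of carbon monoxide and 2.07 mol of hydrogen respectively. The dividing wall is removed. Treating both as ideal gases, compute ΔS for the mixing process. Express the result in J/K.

Mole fractions: x_A = 3.45/5.52 = 0.625, x_B = 0.375.
ΔS_mix = −R(n_A ln x_A + n_B ln x_B) = −8.314 × (3.45 ln 0.625 + 2.07 ln 0.375) = 30.4 J/K.

ΔS_mix = 30.4 J/K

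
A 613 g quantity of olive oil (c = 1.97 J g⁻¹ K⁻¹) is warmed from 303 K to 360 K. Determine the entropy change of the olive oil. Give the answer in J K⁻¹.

ΔS = 208 J/K

ΔS = ∫dQ_rev/T = m c ln(T₂/T₁) = 613 × 1.97 × ln(360/303) = 208 J/K.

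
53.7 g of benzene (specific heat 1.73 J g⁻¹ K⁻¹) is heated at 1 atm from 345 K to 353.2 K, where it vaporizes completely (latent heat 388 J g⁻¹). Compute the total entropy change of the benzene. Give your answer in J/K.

ΔS = 61.2 J/K

Warming step: ΔS₁ = m c ln(T_tr/T_i) = 53.7 × 1.73 × ln(353.2/345) = 2.182 J/K.
Phase change: ΔS₂ = +mL/T_tr = 53.7 × 388 / 353.2 = 58.99 J/K.
ΔS_total = (2.182) + (58.99) = 61.2 J/K.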